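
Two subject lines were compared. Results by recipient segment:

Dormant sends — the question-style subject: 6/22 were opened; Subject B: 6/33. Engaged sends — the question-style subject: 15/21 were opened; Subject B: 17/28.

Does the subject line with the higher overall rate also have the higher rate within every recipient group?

Dormant: the question-style subject 6/22 = 27.3%, Subject B 6/33 = 18.2% → the question-style subject
Engaged: the question-style subject 15/21 = 71.4%, Subject B 17/28 = 60.7% → the question-style subject
Overall: the question-style subject 21/43 = 48.8%, Subject B 23/61 = 37.7% → the question-style subject
The question-style subject wins overall and in every recipient group — no reversal.

Yes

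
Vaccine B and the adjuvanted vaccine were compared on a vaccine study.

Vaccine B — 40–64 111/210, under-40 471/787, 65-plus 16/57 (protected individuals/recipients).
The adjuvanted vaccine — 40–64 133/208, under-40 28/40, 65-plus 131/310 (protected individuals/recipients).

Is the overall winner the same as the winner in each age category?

No

40–64: Vaccine B 111/210 = 52.9%, the adjuvanted vaccine 133/208 = 63.9% → the adjuvanted vaccine
Under-40: Vaccine B 471/787 = 59.8%, the adjuvanted vaccine 28/40 = 70.0% → the adjuvanted vaccine
65-plus: Vaccine B 16/57 = 28.1%, the adjuvanted vaccine 131/310 = 42.3% → the adjuvanted vaccine
Overall: Vaccine B 598/1054 = 56.7%, the adjuvanted vaccine 292/558 = 52.3% → Vaccine B
The adjuvanted vaccine wins each age group but Vaccine B wins overall — the comparison reverses. The adjuvanted vaccine's recipients skew toward 65-plus, which has a lower base rate.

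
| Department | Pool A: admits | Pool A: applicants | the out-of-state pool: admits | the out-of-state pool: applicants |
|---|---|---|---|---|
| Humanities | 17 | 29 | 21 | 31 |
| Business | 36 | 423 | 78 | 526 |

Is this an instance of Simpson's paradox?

No

Humanities: Pool A 17/29 = 58.6%, the out-of-state pool 21/31 = 67.7% → the out-of-state pool
Business: Pool A 36/423 = 8.5%, the out-of-state pool 78/526 = 14.8% → the out-of-state pool
Overall: Pool A 53/452 = 11.7%, the out-of-state pool 99/557 = 17.8% → the out-of-state pool
The out-of-state pool wins overall and in every department group — no reversal.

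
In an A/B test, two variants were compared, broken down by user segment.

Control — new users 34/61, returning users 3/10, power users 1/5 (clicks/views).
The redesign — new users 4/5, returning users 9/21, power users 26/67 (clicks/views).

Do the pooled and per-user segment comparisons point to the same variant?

No

New users: Control 34/61 = 55.7%, the redesign 4/5 = 80.0% → the redesign
Returning users: Control 3/10 = 30.0%, the redesign 9/21 = 42.9% → the redesign
Power users: Control 1/5 = 20.0%, the redesign 26/67 = 38.8% → the redesign
Overall: Control 38/76 = 50.0%, the redesign 39/93 = 41.9% → Control
The redesign wins each user group but Control wins overall — the comparison reverses. The redesign's views skew toward power users, which has a lower base rate.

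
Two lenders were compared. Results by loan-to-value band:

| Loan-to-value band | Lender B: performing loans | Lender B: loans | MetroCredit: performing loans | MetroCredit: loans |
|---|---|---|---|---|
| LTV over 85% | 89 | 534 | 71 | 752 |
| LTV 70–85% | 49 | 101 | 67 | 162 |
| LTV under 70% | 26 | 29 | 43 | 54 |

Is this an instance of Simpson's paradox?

LTV over 85%: Lender B 89/534 = 16.7%, MetroCredit 71/752 = 9.4% → Lender B
LTV 70–85%: Lender B 49/101 = 48.5%, MetroCredit 67/162 = 41.4% → Lender B
LTV under 70%: Lender B 26/29 = 89.7%, MetroCredit 43/54 = 79.6% → Lender B
Overall: Lender B 164/664 = 24.7%, MetroCredit 181/968 = 18.7% → Lender B
Lender B wins overall and in every loan-to-value group — no reversal.

No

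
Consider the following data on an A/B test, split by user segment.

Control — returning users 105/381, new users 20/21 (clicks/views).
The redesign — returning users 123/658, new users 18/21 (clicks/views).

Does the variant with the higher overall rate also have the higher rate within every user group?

Yes

Returning users: Control 105/381 = 27.6%, the redesign 123/658 = 18.7% → Control
New users: Control 20/21 = 95.2%, the redesign 18/21 = 85.7% → Control
Overall: Control 125/402 = 31.1%, the redesign 141/679 = 20.8% → Control
Control wins overall and in every user group — no reversal.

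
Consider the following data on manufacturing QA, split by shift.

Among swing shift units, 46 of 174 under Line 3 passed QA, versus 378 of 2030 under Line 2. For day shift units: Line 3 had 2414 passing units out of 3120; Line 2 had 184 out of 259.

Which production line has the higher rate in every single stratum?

Swing shift: Line 3 46/174 = 26.4%, Line 2 378/2030 = 18.6% → Line 3
Day shift: Line 3 2414/3120 = 77.4%, Line 2 184/259 = 71.0% → Line 3
Line 3 has the higher rate in both groups.

Line 3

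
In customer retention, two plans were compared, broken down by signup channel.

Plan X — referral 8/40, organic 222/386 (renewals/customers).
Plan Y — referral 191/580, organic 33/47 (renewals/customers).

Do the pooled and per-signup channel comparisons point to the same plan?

No

Referral: Plan X 8/40 = 20.0%, Plan Y 191/580 = 32.9% → Plan Y
Organic: Plan X 222/386 = 57.5%, Plan Y 33/47 = 70.2% → Plan Y
Overall: Plan X 230/426 = 54.0%, Plan Y 224/627 = 35.7% → Plan X
Plan Y wins each signup group but Plan X wins overall — the comparison reverses. Plan Y's customers skew toward referral, which has a lower base rate.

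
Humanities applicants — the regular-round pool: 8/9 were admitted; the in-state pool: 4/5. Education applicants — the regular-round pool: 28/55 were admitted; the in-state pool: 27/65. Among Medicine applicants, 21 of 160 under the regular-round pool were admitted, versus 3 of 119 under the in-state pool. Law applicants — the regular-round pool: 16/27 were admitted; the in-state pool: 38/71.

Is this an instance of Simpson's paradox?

Humanities: the regular-round pool 8/9 = 88.9%, the in-state pool 4/5 = 80.0% → the regular-round pool
Education: the regular-round pool 28/55 = 50.9%, the in-state pool 27/65 = 41.5% → the regular-round pool
Medicine: the regular-round pool 21/160 = 13.1%, the in-state pool 3/119 = 2.5% → the regular-round pool
Law: the regular-round pool 16/27 = 59.3%, the in-state pool 38/71 = 53.5% → the regular-round pool
Overall: the regular-round pool 73/251 = 29.1%, the in-state pool 72/260 = 27.7% → the regular-round pool
The regular-round pool wins overall and in every department group — no reversal.

No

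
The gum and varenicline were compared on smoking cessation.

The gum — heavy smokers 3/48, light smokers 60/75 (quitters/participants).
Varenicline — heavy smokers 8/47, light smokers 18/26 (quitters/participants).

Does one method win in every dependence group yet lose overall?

No

Heavy smokers: the gum 3/48 = 6.2%, varenicline 8/47 = 17.0% → varenicline
Light smokers: the gum 60/75 = 80.0%, varenicline 18/26 = 69.2% → the gum
Overall: the gum 63/123 = 51.2%, varenicline 26/73 = 35.6% → the gum
Neither sweeps: the gum wins 1 of 2 groups, varenicline wins 1. The gum wins overall but not every group — no Simpson reversal.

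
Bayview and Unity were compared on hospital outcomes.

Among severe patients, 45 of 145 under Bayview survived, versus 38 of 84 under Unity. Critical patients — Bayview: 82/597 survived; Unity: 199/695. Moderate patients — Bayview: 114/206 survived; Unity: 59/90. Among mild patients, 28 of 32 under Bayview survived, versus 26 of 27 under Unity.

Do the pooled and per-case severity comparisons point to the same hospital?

Yes

Severe: Bayview 45/145 = 31.0%, Unity 38/84 = 45.2% → Unity
Critical: Bayview 82/597 = 13.7%, Unity 199/695 = 28.6% → Unity
Moderate: Bayview 114/206 = 55.3%, Unity 59/90 = 65.6% → Unity
Mild: Bayview 28/32 = 87.5%, Unity 26/27 = 96.3% → Unity
Overall: Bayview 269/980 = 27.4%, Unity 322/896 = 35.9% → Unity
Unity wins overall and in every case group — no reversal.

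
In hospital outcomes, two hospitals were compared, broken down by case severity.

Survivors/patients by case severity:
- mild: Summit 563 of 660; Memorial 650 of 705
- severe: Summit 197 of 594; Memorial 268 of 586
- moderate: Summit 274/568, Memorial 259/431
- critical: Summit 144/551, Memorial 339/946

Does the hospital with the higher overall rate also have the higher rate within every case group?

Yes

Mild: Summit 563/660 = 85.3%, Memorial 650/705 = 92.2% → Memorial
Severe: Summit 197/594 = 33.2%, Memorial 268/586 = 45.7% → Memorial
Moderate: Summit 274/568 = 48.2%, Memorial 259/431 = 60.1% → Memorial
Critical: Summit 144/551 = 26.1%, Memorial 339/946 = 35.8% → Memorial
Overall: Summit 1178/2373 = 49.6%, Memorial 1516/2668 = 56.8% → Memorial
Memorial wins overall and in every case group — no reversal.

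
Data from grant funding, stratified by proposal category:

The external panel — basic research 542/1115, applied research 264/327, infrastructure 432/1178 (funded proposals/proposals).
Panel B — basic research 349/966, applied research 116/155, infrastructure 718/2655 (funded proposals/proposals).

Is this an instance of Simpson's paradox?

Basic research: the external panel 542/1115 = 48.6%, Panel B 349/966 = 36.1% → the external panel
Applied research: the external panel 264/327 = 80.7%, Panel B 116/155 = 74.8% → the external panel
Infrastructure: the external panel 432/1178 = 36.7%, Panel B 718/2655 = 27.0% → the external panel
Overall: the external panel 1238/2620 = 47.3%, Panel B 1183/3776 = 31.3% → the external panel
The external panel wins overall and in every proposal group — no reversal.

No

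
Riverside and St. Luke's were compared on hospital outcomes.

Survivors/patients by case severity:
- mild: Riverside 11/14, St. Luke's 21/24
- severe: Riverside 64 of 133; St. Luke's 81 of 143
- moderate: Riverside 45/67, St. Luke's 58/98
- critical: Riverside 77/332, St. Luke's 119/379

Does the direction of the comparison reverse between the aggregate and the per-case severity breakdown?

No

Mild: Riverside 11/14 = 78.6%, St. Luke's 21/24 = 87.5% → St. Luke's
Severe: Riverside 64/133 = 48.1%, St. Luke's 81/143 = 56.6% → St. Luke's
Moderate: Riverside 45/67 = 67.2%, St. Luke's 58/98 = 59.2% → Riverside
Critical: Riverside 77/332 = 23.2%, St. Luke's 119/379 = 31.4% → St. Luke's
Overall: Riverside 197/546 = 36.1%, St. Luke's 279/644 = 43.3% → St. Luke's
Neither sweeps: Riverside wins 1 of 4 groups, St. Luke's wins 3. St. Luke's wins overall but not every group — no Simpson reversal.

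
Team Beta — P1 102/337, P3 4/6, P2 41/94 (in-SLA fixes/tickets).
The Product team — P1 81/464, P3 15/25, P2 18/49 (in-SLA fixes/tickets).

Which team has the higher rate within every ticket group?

P1: Team Beta 102/337 = 30.3%, the Product team 81/464 = 17.5% → Team Beta
P3: Team Beta 4/6 = 66.7%, the Product team 15/25 = 60.0% → Team Beta
P2: Team Beta 41/94 = 43.6%, the Product team 18/49 = 36.7% → Team Beta
Team Beta has the higher rate in all 3 groups.

Team Beta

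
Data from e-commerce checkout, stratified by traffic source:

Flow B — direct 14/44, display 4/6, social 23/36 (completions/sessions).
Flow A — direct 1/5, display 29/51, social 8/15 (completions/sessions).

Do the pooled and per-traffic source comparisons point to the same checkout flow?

Direct: Flow B 14/44 = 31.8%, Flow A 1/5 = 20.0% → Flow B
Display: Flow B 4/6 = 66.7%, Flow A 29/51 = 56.9% → Flow B
Social: Flow B 23/36 = 63.9%, Flow A 8/15 = 53.3% → Flow B
Overall: Flow B 41/86 = 47.7%, Flow A 38/71 = 53.5% → Flow A
Flow B wins each traffic group but Flow A wins overall — the comparison reverses. Flow B's sessions skew toward direct, which has a lower base rate.

No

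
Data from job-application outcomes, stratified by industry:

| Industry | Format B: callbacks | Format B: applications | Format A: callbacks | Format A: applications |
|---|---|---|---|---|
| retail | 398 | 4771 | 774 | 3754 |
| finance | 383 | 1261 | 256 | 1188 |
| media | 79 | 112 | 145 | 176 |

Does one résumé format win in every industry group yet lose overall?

Retail: Format B 398/4771 = 8.3%, Format A 774/3754 = 20.6% → Format A
Finance: Format B 383/1261 = 30.4%, Format A 256/1188 = 21.5% → Format B
Media: Format B 79/112 = 70.5%, Format A 145/176 = 82.4% → Format A
Overall: Format B 860/6144 = 14.0%, Format A 1175/5118 = 23.0% → Format A
Neither sweeps: Format B wins 1 of 3 groups, Format A wins 2. Format A wins overall but not every group — no Simpson reversal.

No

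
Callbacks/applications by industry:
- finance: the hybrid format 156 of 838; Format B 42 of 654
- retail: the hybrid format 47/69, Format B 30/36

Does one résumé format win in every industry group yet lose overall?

Finance: the hybrid format 156/838 = 18.6%, Format B 42/654 = 6.4% → the hybrid format
Retail: the hybrid format 47/69 = 68.1%, Format B 30/36 = 83.3% → Format B
Overall: the hybrid format 203/907 = 22.4%, Format B 72/690 = 10.4% → the hybrid format
Neither sweeps: the hybrid format wins 1 of 2 groups, Format B wins 1. The hybrid format wins overall but not every group — no Simpson reversal.

No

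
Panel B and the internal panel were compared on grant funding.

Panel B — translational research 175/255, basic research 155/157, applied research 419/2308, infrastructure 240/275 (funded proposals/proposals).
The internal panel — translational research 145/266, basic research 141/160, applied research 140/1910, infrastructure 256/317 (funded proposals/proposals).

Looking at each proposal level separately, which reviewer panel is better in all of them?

Translational research: Panel B 175/255 = 68.6%, the internal panel 145/266 = 54.5% → Panel B
Basic research: Panel B 155/157 = 98.7%, the internal panel 141/160 = 88.1% → Panel B
Applied research: Panel B 419/2308 = 18.2%, the internal panel 140/1910 = 7.3% → Panel B
Infrastructure: Panel B 240/275 = 87.3%, the internal panel 256/317 = 80.8% → Panel B
Panel B has the higher rate in all 4 groups.

Panel B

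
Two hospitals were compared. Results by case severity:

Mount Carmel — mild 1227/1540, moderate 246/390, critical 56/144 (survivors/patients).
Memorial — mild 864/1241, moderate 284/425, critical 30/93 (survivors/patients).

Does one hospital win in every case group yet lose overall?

Mild: Mount Carmel 1227/1540 = 79.7%, Memorial 864/1241 = 69.6% → Mount Carmel
Moderate: Mount Carmel 246/390 = 63.1%, Memorial 284/425 = 66.8% → Memorial
Critical: Mount Carmel 56/144 = 38.9%, Memorial 30/93 = 32.3% → Mount Carmel
Overall: Mount Carmel 1529/2074 = 73.7%, Memorial 1178/1759 = 67.0% → Mount Carmel
Neither sweeps: Mount Carmel wins 2 of 3 groups, Memorial wins 1. Mount Carmel wins overall but not every group — no Simpson reversal.

No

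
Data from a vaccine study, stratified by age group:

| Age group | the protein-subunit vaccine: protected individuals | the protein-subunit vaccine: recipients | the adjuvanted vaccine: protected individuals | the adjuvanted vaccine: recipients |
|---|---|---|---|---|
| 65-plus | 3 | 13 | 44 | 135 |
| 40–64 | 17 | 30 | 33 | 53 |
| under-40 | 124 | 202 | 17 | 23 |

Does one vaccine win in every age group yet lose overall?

Yes

65-plus: the protein-subunit vaccine 3/13 = 23.1%, the adjuvanted vaccine 44/135 = 32.6% → the adjuvanted vaccine
40–64: the protein-subunit vaccine 17/30 = 56.7%, the adjuvanted vaccine 33/53 = 62.3% → the adjuvanted vaccine
Under-40: the protein-subunit vaccine 124/202 = 61.4%, the adjuvanted vaccine 17/23 = 73.9% → the adjuvanted vaccine
Overall: the protein-subunit vaccine 144/245 = 58.8%, the adjuvanted vaccine 94/211 = 44.5% → the protein-subunit vaccine
The adjuvanted vaccine wins each age group but the protein-subunit vaccine wins overall — the comparison reverses. The adjuvanted vaccine's recipients skew toward 65-plus, which has a lower base rate.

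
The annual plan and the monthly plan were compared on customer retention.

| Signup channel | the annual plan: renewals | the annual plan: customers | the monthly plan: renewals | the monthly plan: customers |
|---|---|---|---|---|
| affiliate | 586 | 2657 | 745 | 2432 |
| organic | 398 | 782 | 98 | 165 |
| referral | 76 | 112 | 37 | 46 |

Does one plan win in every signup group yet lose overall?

Affiliate: the annual plan 586/2657 = 22.1%, the monthly plan 745/2432 = 30.6% → the monthly plan
Organic: the annual plan 398/782 = 50.9%, the monthly plan 98/165 = 59.4% → the monthly plan
Referral: the annual plan 76/112 = 67.9%, the monthly plan 37/46 = 80.4% → the monthly plan
Overall: the annual plan 1060/3551 = 29.9%, the monthly plan 880/2643 = 33.3% → the monthly plan
The monthly plan wins overall and in every signup group — no reversal.

No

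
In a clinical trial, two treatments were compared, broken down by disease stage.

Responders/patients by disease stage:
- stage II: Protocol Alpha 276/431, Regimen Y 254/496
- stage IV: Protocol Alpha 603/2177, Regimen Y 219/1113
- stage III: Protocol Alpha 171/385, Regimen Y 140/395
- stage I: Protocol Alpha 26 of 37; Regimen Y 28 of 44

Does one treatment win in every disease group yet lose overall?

No

Stage II: Protocol Alpha 276/431 = 64.0%, Regimen Y 254/496 = 51.2% → Protocol Alpha
Stage IV: Protocol Alpha 603/2177 = 27.7%, Regimen Y 219/1113 = 19.7% → Protocol Alpha
Stage III: Protocol Alpha 171/385 = 44.4%, Regimen Y 140/395 = 35.4% → Protocol Alpha
Stage I: Protocol Alpha 26/37 = 70.3%, Regimen Y 28/44 = 63.6% → Protocol Alpha
Overall: Protocol Alpha 1076/3030 = 35.5%, Regimen Y 641/2048 = 31.3% → Protocol Alpha
Protocol Alpha wins overall and in every disease group — no reversal.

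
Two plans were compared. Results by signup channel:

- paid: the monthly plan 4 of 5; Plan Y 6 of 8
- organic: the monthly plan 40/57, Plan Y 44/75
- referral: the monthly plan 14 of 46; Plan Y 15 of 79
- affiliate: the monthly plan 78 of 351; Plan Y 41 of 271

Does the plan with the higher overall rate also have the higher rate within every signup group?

Paid: the monthly plan 4/5 = 80.0%, Plan Y 6/8 = 75.0% → the monthly plan
Organic: the monthly plan 40/57 = 70.2%, Plan Y 44/75 = 58.7% → the monthly plan
Referral: the monthly plan 14/46 = 30.4%, Plan Y 15/79 = 19.0% → the monthly plan
Affiliate: the monthly plan 78/351 = 22.2%, Plan Y 41/271 = 15.1% → the monthly plan
Overall: the monthly plan 136/459 = 29.6%, Plan Y 106/433 = 24.5% → the monthly plan
The monthly plan wins overall and in every signup group — no reversal.

Yes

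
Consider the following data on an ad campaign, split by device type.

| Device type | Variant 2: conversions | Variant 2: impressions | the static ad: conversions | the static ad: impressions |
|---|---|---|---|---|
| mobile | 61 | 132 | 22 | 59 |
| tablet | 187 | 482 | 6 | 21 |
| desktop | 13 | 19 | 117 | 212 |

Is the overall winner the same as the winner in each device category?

No

Mobile: Variant 2 61/132 = 46.2%, the static ad 22/59 = 37.3% → Variant 2
Tablet: Variant 2 187/482 = 38.8%, the static ad 6/21 = 28.6% → Variant 2
Desktop: Variant 2 13/19 = 68.4%, the static ad 117/212 = 55.2% → Variant 2
Overall: Variant 2 261/633 = 41.2%, the static ad 145/292 = 49.7% → the static ad
Variant 2 wins each device group but the static ad wins overall — the comparison reverses. Variant 2's impressions skew toward tablet, which has a lower base rate.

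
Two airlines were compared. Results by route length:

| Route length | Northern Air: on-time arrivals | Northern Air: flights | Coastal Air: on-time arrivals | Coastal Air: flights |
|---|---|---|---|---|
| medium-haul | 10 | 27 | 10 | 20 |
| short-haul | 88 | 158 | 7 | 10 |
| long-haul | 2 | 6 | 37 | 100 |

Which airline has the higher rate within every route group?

Medium-haul: Northern Air 10/27 = 37.0%, Coastal Air 10/20 = 50.0% → Coastal Air
Short-haul: Northern Air 88/158 = 55.7%, Coastal Air 7/10 = 70.0% → Coastal Air
Long-haul: Northern Air 2/6 = 33.3%, Coastal Air 37/100 = 37.0% → Coastal Air
Coastal Air has the higher rate in all 3 groups.

Coastal Air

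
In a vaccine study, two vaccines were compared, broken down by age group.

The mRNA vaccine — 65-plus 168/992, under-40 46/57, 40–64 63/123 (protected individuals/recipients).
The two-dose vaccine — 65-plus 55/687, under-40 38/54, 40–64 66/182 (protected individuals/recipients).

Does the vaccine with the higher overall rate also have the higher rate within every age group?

Yes

65-plus: the mRNA vaccine 168/992 = 16.9%, the two-dose vaccine 55/687 = 8.0% → the mRNA vaccine
Under-40: the mRNA vaccine 46/57 = 80.7%, the two-dose vaccine 38/54 = 70.4% → the mRNA vaccine
40–64: the mRNA vaccine 63/123 = 51.2%, the two-dose vaccine 66/182 = 36.3% → the mRNA vaccine
Overall: the mRNA vaccine 277/1172 = 23.6%, the two-dose vaccine 159/923 = 17.2% → the mRNA vaccine
The mRNA vaccine wins overall and in every age group — no reversal.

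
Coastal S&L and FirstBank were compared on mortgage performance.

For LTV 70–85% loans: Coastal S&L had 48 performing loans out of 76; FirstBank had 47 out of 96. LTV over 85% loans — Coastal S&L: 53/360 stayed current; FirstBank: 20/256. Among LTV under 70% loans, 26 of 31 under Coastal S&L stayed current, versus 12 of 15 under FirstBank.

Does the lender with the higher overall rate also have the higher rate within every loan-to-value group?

Yes

LTV 70–85%: Coastal S&L 48/76 = 63.2%, FirstBank 47/96 = 49.0% → Coastal S&L
LTV over 85%: Coastal S&L 53/360 = 14.7%, FirstBank 20/256 = 7.8% → Coastal S&L
LTV under 70%: Coastal S&L 26/31 = 83.9%, FirstBank 12/15 = 80.0% → Coastal S&L
Overall: Coastal S&L 127/467 = 27.2%, FirstBank 79/367 = 21.5% → Coastal S&L
Coastal S&L wins overall and in every loan-to-value group — no reversal.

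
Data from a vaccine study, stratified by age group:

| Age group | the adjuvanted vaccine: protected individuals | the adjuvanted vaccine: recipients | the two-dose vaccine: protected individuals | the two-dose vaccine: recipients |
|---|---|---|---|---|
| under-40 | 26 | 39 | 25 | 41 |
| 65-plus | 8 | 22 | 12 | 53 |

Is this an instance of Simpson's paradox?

No

Under-40: the adjuvanted vaccine 26/39 = 66.7%, the two-dose vaccine 25/41 = 61.0% → the adjuvanted vaccine
65-plus: the adjuvanted vaccine 8/22 = 36.4%, the two-dose vaccine 12/53 = 22.6% → the adjuvanted vaccine
Overall: the adjuvanted vaccine 34/61 = 55.7%, the two-dose vaccine 37/94 = 39.4% → the adjuvanted vaccine
The adjuvanted vaccine wins overall and in every age group — no reversal.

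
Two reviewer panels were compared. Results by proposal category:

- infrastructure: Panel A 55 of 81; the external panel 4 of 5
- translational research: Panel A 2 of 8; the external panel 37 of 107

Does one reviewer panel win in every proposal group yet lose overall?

Yes

Infrastructure: Panel A 55/81 = 67.9%, the external panel 4/5 = 80.0% → the external panel
Translational research: Panel A 2/8 = 25.0%, the external panel 37/107 = 34.6% → the external panel
Overall: Panel A 57/89 = 64.0%, the external panel 41/112 = 36.6% → Panel A
The external panel wins each proposal group but Panel A wins overall — the comparison reverses. The external panel's proposals skew toward translational research, which has a lower base rate.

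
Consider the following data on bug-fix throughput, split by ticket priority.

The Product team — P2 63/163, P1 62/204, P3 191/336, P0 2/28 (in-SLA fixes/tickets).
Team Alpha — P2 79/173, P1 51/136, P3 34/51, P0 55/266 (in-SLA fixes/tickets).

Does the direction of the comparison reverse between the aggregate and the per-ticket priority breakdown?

Yes

P2: the Product team 63/163 = 38.7%, Team Alpha 79/173 = 45.7% → Team Alpha
P1: the Product team 62/204 = 30.4%, Team Alpha 51/136 = 37.5% → Team Alpha
P3: the Product team 191/336 = 56.8%, Team Alpha 34/51 = 66.7% → Team Alpha
P0: the Product team 2/28 = 7.1%, Team Alpha 55/266 = 20.7% → Team Alpha
Overall: the Product team 318/731 = 43.5%, Team Alpha 219/626 = 35.0% → the Product team
Team Alpha wins each ticket group but the Product team wins overall — the comparison reverses. Team Alpha's tickets skew toward P0, which has a lower base rate.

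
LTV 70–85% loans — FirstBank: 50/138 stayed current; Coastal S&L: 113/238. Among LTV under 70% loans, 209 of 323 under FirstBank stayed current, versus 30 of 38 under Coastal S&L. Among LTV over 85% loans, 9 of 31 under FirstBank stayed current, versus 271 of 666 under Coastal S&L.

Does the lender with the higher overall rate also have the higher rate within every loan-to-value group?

No

LTV 70–85%: FirstBank 50/138 = 36.2%, Coastal S&L 113/238 = 47.5% → Coastal S&L
LTV under 70%: FirstBank 209/323 = 64.7%, Coastal S&L 30/38 = 78.9% → Coastal S&L
LTV over 85%: FirstBank 9/31 = 29.0%, Coastal S&L 271/666 = 40.7% → Coastal S&L
Overall: FirstBank 268/492 = 54.5%, Coastal S&L 414/942 = 43.9% → FirstBank
Coastal S&L wins each loan-to-value group but FirstBank wins overall — the comparison reverses. Coastal S&L's loans skew toward LTV over 85%, which has a lower base rate.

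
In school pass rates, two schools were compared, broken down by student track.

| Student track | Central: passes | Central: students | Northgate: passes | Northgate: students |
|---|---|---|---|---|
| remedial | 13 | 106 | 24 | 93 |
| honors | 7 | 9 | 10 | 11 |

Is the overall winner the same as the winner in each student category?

Yes

Remedial: Central 13/106 = 12.3%, Northgate 24/93 = 25.8% → Northgate
Honors: Central 7/9 = 77.8%, Northgate 10/11 = 90.9% → Northgate
Overall: Central 20/115 = 17.4%, Northgate 34/104 = 32.7% → Northgate
Northgate wins overall and in every student group — no reversal.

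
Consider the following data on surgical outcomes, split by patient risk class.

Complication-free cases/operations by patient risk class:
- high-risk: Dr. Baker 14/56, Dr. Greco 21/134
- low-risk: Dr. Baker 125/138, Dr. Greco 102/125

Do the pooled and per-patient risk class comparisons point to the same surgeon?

High-risk: Dr. Baker 14/56 = 25.0%, Dr. Greco 21/134 = 15.7% → Dr. Baker
Low-risk: Dr. Baker 125/138 = 90.6%, Dr. Greco 102/125 = 81.6% → Dr. Baker
Overall: Dr. Baker 139/194 = 71.6%, Dr. Greco 123/259 = 47.5% → Dr. Baker
Dr. Baker wins overall and in every patient risk group — no reversal.

Yes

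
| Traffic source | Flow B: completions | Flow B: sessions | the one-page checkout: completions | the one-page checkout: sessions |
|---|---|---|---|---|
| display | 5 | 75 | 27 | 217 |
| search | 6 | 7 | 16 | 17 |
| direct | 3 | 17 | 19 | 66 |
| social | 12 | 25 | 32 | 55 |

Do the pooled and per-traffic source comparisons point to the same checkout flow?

Display: Flow B 5/75 = 6.7%, the one-page checkout 27/217 = 12.4% → the one-page checkout
Search: Flow B 6/7 = 85.7%, the one-page checkout 16/17 = 94.1% → the one-page checkout
Direct: Flow B 3/17 = 17.6%, the one-page checkout 19/66 = 28.8% → the one-page checkout
Social: Flow B 12/25 = 48.0%, the one-page checkout 32/55 = 58.2% → the one-page checkout
Overall: Flow B 26/124 = 21.0%, the one-page checkout 94/355 = 26.5% → the one-page checkout
The one-page checkout wins overall and in every traffic group — no reversal.

Yes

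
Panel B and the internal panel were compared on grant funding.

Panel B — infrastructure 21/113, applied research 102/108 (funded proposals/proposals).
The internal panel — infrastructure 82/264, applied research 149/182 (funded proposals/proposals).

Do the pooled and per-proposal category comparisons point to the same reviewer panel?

No

Infrastructure: Panel B 21/113 = 18.6%, the internal panel 82/264 = 31.1% → the internal panel
Applied research: Panel B 102/108 = 94.4%, the internal panel 149/182 = 81.9% → Panel B
Overall: Panel B 123/221 = 55.7%, the internal panel 231/446 = 51.8% → Panel B
Neither sweeps: Panel B wins 1 of 2 groups, the internal panel wins 1. Panel B wins overall but not every group — no Simpson reversal.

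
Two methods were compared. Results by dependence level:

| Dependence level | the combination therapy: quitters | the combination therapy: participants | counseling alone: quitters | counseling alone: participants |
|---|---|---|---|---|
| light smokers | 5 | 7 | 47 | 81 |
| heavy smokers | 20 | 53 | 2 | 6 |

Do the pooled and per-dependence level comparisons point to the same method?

No

Light smokers: the combination therapy 5/7 = 71.4%, counseling alone 47/81 = 58.0% → the combination therapy
Heavy smokers: the combination therapy 20/53 = 37.7%, counseling alone 2/6 = 33.3% → the combination therapy
Overall: the combination therapy 25/60 = 41.7%, counseling alone 49/87 = 56.3% → counseling alone
The combination therapy wins each dependence group but counseling alone wins overall — the comparison reverses. The combination therapy's participants skew toward heavy smokers, which has a lower base rate.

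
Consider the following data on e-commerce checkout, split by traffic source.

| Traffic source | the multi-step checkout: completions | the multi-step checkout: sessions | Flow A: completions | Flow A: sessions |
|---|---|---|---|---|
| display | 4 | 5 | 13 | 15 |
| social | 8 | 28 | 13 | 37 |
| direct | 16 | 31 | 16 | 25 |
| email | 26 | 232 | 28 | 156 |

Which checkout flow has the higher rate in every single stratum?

Flow A

Display: the multi-step checkout 4/5 = 80.0%, Flow A 13/15 = 86.7% → Flow A
Social: the multi-step checkout 8/28 = 28.6%, Flow A 13/37 = 35.1% → Flow A
Direct: the multi-step checkout 16/31 = 51.6%, Flow A 16/25 = 64.0% → Flow A
Email: the multi-step checkout 26/232 = 11.2%, Flow A 28/156 = 17.9% → Flow A
Flow A has the higher rate in all 4 groups.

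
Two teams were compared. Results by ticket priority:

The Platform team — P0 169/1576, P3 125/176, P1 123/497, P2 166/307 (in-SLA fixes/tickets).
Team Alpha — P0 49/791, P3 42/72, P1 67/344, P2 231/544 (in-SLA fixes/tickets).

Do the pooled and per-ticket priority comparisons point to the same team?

P0: the Platform team 169/1576 = 10.7%, Team Alpha 49/791 = 6.2% → the Platform team
P3: the Platform team 125/176 = 71.0%, Team Alpha 42/72 = 58.3% → the Platform team
P1: the Platform team 123/497 = 24.7%, Team Alpha 67/344 = 19.5% → the Platform team
P2: the Platform team 166/307 = 54.1%, Team Alpha 231/544 = 42.5% → the Platform team
Overall: the Platform team 583/2556 = 22.8%, Team Alpha 389/1751 = 22.2% → the Platform team
The Platform team wins overall and in every ticket group — no reversal.

Yes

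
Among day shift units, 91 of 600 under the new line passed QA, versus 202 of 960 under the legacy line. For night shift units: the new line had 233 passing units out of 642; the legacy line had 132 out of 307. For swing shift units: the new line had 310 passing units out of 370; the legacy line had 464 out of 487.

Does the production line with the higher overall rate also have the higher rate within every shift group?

Day shift: the new line 91/600 = 15.2%, the legacy line 202/960 = 21.0% → the legacy line
Night shift: the new line 233/642 = 36.3%, the legacy line 132/307 = 43.0% → the legacy line
Swing shift: the new line 310/370 = 83.8%, the legacy line 464/487 = 95.3% → the legacy line
Overall: the new line 634/1612 = 39.3%, the legacy line 798/1754 = 45.5% → the legacy line
The legacy line wins overall and in every shift group — no reversal.

Yes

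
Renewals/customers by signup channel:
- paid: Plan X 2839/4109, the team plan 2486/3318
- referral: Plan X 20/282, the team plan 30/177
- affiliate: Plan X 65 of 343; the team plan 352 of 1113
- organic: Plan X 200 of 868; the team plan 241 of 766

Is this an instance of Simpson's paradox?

No

Paid: Plan X 2839/4109 = 69.1%, the team plan 2486/3318 = 74.9% → the team plan
Referral: Plan X 20/282 = 7.1%, the team plan 30/177 = 16.9% → the team plan
Affiliate: Plan X 65/343 = 19.0%, the team plan 352/1113 = 31.6% → the team plan
Organic: Plan X 200/868 = 23.0%, the team plan 241/766 = 31.5% → the team plan
Overall: Plan X 3124/5602 = 55.8%, the team plan 3109/5374 = 57.9% → the team plan
The team plan wins overall and in every signup group — no reversal.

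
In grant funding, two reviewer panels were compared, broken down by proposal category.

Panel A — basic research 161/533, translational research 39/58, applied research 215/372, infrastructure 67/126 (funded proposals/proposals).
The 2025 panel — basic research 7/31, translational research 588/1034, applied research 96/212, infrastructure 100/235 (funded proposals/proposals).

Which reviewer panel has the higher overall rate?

Basic research: Panel A 161/533 = 30.2%, the 2025 panel 7/31 = 22.6% → Panel A
Translational research: Panel A 39/58 = 67.2%, the 2025 panel 588/1034 = 56.9% → Panel A
Applied research: Panel A 215/372 = 57.8%, the 2025 panel 96/212 = 45.3% → Panel A
Infrastructure: Panel A 67/126 = 53.2%, the 2025 panel 100/235 = 42.6% → Panel A
Overall: Panel A 482/1089 = 44.3%, the 2025 panel 791/1512 = 52.3% → the 2025 panel
(Panel A wins every proposal group but the 2025 panel wins overall — Panel A's proposals skew toward the low-rate basic research group.)

the 2025 panel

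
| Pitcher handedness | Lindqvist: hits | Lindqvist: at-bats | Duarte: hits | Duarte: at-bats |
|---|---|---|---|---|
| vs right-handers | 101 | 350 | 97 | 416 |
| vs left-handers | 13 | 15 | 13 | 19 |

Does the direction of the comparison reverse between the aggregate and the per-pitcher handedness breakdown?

No

Vs right-handers: Lindqvist 101/350 = 28.9%, Duarte 97/416 = 23.3% → Lindqvist
Vs left-handers: Lindqvist 13/15 = 86.7%, Duarte 13/19 = 68.4% → Lindqvist
Overall: Lindqvist 114/365 = 31.2%, Duarte 110/435 = 25.3% → Lindqvist
Lindqvist wins overall and in every pitcher group — no reversal.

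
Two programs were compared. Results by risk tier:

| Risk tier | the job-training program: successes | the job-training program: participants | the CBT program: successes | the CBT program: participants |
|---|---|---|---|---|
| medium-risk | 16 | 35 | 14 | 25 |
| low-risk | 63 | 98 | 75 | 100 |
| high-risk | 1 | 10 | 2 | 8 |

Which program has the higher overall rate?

Medium-risk: the job-training program 16/35 = 45.7%, the CBT program 14/25 = 56.0% → the CBT program
Low-risk: the job-training program 63/98 = 64.3%, the CBT program 75/100 = 75.0% → the CBT program
High-risk: the job-training program 1/10 = 10.0%, the CBT program 2/8 = 25.0% → the CBT program
Overall: the job-training program 80/143 = 55.9%, the CBT program 91/133 = 68.4% → the CBT program

the CBT program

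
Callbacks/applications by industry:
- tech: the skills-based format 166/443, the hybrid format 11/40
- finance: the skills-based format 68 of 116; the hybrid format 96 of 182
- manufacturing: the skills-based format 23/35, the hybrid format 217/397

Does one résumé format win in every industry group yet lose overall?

Yes

Tech: the skills-based format 166/443 = 37.5%, the hybrid format 11/40 = 27.5% → the skills-based format
Finance: the skills-based format 68/116 = 58.6%, the hybrid format 96/182 = 52.7% → the skills-based format
Manufacturing: the skills-based format 23/35 = 65.7%, the hybrid format 217/397 = 54.7% → the skills-based format
Overall: the skills-based format 257/594 = 43.3%, the hybrid format 324/619 = 52.3% → the hybrid format
The skills-based format wins each industry group but the hybrid format wins overall — the comparison reverses. The skills-based format's applications skew toward tech, which has a lower base rate.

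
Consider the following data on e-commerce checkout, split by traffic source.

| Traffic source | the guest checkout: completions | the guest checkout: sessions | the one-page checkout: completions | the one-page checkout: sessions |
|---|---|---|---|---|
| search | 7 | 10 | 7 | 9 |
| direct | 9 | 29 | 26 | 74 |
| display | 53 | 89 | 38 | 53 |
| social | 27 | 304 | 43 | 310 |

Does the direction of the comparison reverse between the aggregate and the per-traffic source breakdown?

Search: the guest checkout 7/10 = 70.0%, the one-page checkout 7/9 = 77.8% → the one-page checkout
Direct: the guest checkout 9/29 = 31.0%, the one-page checkout 26/74 = 35.1% → the one-page checkout
Display: the guest checkout 53/89 = 59.6%, the one-page checkout 38/53 = 71.7% → the one-page checkout
Social: the guest checkout 27/304 = 8.9%, the one-page checkout 43/310 = 13.9% → the one-page checkout
Overall: the guest checkout 96/432 = 22.2%, the one-page checkout 114/446 = 25.6% → the one-page checkout
The one-page checkout wins overall and in every traffic group — no reversal.

No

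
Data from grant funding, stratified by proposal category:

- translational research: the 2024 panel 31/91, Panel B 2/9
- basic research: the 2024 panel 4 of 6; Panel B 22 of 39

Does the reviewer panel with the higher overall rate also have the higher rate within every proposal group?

No

Translational research: the 2024 panel 31/91 = 34.1%, Panel B 2/9 = 22.2% → the 2024 panel
Basic research: the 2024 panel 4/6 = 66.7%, Panel B 22/39 = 56.4% → the 2024 panel
Overall: the 2024 panel 35/97 = 36.1%, Panel B 24/48 = 50.0% → Panel B
The 2024 panel wins each proposal group but Panel B wins overall — the comparison reverses. The 2024 panel's proposals skew toward translational research, which has a lower base rate.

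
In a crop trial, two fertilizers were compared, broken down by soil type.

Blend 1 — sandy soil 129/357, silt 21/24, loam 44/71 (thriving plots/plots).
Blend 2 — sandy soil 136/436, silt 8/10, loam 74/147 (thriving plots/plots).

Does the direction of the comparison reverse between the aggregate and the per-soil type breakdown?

No

Sandy soil: Blend 1 129/357 = 36.1%, Blend 2 136/436 = 31.2% → Blend 1
Silt: Blend 1 21/24 = 87.5%, Blend 2 8/10 = 80.0% → Blend 1
Loam: Blend 1 44/71 = 62.0%, Blend 2 74/147 = 50.3% → Blend 1
Overall: Blend 1 194/452 = 42.9%, Blend 2 218/593 = 36.8% → Blend 1
Blend 1 wins overall and in every soil group — no reversal.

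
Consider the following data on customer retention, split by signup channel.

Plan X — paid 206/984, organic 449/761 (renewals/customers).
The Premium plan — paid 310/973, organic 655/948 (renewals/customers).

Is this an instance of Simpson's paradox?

No

Paid: Plan X 206/984 = 20.9%, the Premium plan 310/973 = 31.9% → the Premium plan
Organic: Plan X 449/761 = 59.0%, the Premium plan 655/948 = 69.1% → the Premium plan
Overall: Plan X 655/1745 = 37.5%, the Premium plan 965/1921 = 50.2% → the Premium plan
The Premium plan wins overall and in every signup group — no reversal.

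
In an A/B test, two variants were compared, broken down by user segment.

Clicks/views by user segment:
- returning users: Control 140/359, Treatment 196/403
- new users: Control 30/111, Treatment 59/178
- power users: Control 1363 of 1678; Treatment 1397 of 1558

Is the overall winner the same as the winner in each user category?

Returning users: Control 140/359 = 39.0%, Treatment 196/403 = 48.6% → Treatment
New users: Control 30/111 = 27.0%, Treatment 59/178 = 33.1% → Treatment
Power users: Control 1363/1678 = 81.2%, Treatment 1397/1558 = 89.7% → Treatment
Overall: Control 1533/2148 = 71.4%, Treatment 1652/2139 = 77.2% → Treatment
Treatment wins overall and in every user group — no reversal.

Yes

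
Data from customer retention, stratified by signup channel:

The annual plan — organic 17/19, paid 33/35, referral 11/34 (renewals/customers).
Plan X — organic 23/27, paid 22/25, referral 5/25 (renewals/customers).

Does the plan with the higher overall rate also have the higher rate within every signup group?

Organic: the annual plan 17/19 = 89.5%, Plan X 23/27 = 85.2% → the annual plan
Paid: the annual plan 33/35 = 94.3%, Plan X 22/25 = 88.0% → the annual plan
Referral: the annual plan 11/34 = 32.4%, Plan X 5/25 = 20.0% → the annual plan
Overall: the annual plan 61/88 = 69.3%, Plan X 50/77 = 64.9% → the annual plan
The annual plan wins overall and in every signup group — no reversal.

Yes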